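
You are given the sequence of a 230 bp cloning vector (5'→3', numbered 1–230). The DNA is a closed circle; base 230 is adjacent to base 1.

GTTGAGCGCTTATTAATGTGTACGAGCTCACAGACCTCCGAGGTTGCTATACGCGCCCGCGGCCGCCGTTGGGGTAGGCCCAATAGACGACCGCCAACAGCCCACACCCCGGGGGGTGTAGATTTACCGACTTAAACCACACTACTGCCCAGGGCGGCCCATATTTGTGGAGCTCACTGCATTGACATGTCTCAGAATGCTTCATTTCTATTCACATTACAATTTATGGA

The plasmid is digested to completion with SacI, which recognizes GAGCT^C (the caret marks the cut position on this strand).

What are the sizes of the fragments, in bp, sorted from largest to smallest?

SacI sites (GAGCTC) start at positions 24, 170.
SacI cuts after base 5 of each site (before the last base), so after positions 28, 174.
Circular molecule, 2 cuts → 2 fragments:
  29–174 → 146 bp
  175–230 then 1–28 → 56 + 28 = 84 bp
Sorted largest to smallest: 146, 84 bp.

146, 84 bp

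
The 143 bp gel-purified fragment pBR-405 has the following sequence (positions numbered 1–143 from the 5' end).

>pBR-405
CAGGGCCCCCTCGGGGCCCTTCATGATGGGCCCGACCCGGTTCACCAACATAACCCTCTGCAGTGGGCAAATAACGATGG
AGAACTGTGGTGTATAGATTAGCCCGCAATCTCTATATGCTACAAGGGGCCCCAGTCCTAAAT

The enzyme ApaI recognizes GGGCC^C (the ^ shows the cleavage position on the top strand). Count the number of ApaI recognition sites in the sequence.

4

GGGCCC occurs starting at positions 3, 14, 28, 127.
ApaI cuts at 4 sites.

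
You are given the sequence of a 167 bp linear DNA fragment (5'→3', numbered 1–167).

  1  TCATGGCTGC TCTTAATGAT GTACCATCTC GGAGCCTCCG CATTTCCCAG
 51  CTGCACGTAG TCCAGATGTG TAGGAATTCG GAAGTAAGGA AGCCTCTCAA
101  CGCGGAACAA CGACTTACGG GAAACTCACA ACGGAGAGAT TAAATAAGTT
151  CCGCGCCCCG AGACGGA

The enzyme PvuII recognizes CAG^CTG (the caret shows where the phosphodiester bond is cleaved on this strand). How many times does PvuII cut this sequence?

CAGCTG occurs starting at position 48.
PvuII cuts at 1 site.

1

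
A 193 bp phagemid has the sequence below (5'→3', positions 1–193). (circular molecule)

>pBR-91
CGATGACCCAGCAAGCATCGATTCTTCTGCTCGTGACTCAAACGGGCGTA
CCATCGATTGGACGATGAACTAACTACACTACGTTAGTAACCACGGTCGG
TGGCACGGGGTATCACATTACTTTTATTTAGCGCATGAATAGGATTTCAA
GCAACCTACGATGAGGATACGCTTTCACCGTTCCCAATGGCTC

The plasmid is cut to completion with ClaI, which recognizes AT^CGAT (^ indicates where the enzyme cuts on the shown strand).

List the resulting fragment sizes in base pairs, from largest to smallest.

157, 36 bp

ClaI sites (ATCGAT) start at positions 17, 53.
ClaI cuts after base 2 of each site, so after positions 18, 54.
Circular molecule, 2 cuts → 2 fragments:
  19–54 → 36 bp
  55–193 then 1–18 → 139 + 18 = 157 bp
Sorted largest to smallest: 157, 36 bp.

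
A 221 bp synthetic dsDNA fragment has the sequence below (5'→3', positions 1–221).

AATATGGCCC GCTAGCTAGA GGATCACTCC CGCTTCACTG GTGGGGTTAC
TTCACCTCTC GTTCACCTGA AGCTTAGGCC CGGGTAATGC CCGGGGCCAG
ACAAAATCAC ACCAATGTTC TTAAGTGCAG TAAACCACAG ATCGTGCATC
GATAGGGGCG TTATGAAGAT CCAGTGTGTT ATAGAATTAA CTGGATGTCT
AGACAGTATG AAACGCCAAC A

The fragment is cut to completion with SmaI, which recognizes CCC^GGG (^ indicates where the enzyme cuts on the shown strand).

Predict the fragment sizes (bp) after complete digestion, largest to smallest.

SmaI sites (CCCGGG) start at positions 79, 90.
SmaI cuts after base 3 of each site, so after positions 81, 92.
Linear molecule, 2 cuts → 3 fragments:
  1–81 → 81 bp
  82–92 → 11 bp
  93–221 → 129 bp
Sorted largest to smallest: 129, 81, 11 bp.

129, 81, 11 bp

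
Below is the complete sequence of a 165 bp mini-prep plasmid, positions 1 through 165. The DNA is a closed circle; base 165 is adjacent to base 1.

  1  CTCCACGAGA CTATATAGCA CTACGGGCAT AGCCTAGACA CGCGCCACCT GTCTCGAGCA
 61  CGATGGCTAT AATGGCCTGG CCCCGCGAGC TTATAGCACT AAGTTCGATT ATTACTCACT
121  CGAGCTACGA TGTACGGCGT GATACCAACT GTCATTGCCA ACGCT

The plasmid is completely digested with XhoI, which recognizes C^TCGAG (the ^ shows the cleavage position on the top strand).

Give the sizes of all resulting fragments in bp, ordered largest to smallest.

XhoI sites (CTCGAG) start at positions 53, 119.
XhoI cuts after the first base of each site, so after positions 53, 119.
Circular molecule, 2 cuts → 2 fragments:
  54–119 → 66 bp
  120–165 then 1–53 → 46 + 53 = 99 bp
Sorted largest to smallest: 99, 66 bp.

99, 66 bp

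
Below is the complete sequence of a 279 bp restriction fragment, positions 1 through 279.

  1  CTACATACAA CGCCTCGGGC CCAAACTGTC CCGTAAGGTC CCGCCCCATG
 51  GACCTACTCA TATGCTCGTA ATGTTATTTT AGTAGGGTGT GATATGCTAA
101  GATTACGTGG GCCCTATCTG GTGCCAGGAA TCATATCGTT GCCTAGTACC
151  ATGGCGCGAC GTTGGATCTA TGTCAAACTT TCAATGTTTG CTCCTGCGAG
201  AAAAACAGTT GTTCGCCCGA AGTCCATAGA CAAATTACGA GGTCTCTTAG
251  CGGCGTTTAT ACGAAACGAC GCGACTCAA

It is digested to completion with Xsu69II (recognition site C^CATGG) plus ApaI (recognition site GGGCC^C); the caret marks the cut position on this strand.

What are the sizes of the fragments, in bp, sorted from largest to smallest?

Xsu69II sites (CCATGG) start at positions 46, 149.
Xsu69II cuts after the first base of each site, so after positions 46, 149.
ApaI sites (GGGCCC) start at positions 17, 109.
ApaI cuts after base 5 of each site (before the last base), so after positions 21, 113.
Combined cut positions: 21, 46, 113, 149.
Linear molecule, 4 cuts → 5 fragments:
  1–21 → 21 bp
  22–46 → 25 bp
  47–113 → 67 bp
  114–149 → 36 bp
  150–279 → 130 bp
Sorted largest to smallest: 130, 67, 36, 25, 21 bp.

130, 67, 36, 25, 21 bp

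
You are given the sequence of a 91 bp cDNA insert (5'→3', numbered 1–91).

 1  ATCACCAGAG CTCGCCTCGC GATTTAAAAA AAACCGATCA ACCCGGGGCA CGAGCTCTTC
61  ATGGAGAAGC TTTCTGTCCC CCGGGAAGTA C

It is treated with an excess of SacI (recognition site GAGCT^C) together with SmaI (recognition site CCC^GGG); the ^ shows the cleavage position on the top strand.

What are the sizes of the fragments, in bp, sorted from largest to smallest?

SacI sites (GAGCTC) start at positions 8, 52.
SacI cuts after base 5 of each site (before the last base), so after positions 12, 56.
SmaI sites (CCCGGG) start at positions 42, 80.
SmaI cuts after base 3 of each site, so after positions 44, 82.
Combined cut positions: 12, 44, 56, 82.
Linear molecule, 4 cuts → 5 fragments:
  1–12 → 12 bp
  13–44 → 32 bp
  45–56 → 12 bp
  57–82 → 26 bp
  83–91 → 9 bp
Sorted largest to smallest: 32, 26, 12, 12, 9 bp.

32, 26, 12, 12, 9 bp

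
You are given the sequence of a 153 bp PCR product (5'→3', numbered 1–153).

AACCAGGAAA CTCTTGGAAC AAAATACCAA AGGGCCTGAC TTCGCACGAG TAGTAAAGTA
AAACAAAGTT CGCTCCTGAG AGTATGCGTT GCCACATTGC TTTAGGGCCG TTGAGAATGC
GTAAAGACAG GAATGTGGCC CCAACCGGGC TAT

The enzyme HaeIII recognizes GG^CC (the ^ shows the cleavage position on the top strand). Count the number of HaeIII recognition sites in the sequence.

3

GGCC occurs starting at positions 33, 106, 137.
HaeIII cuts at 3 sites.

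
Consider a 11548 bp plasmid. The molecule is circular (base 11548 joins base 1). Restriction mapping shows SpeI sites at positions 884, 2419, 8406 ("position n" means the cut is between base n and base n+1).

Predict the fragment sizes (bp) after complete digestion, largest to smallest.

Circular molecule, 3 cuts → 3 fragments:
  2419 − 884 = 1535 bp
  8406 − 2419 = 5987 bp
  wrap: 11548 − 8406 + 884 = 4026 bp
Sorted largest to smallest: 5987, 4026, 1535 bp.

5987, 4026, 1535 bp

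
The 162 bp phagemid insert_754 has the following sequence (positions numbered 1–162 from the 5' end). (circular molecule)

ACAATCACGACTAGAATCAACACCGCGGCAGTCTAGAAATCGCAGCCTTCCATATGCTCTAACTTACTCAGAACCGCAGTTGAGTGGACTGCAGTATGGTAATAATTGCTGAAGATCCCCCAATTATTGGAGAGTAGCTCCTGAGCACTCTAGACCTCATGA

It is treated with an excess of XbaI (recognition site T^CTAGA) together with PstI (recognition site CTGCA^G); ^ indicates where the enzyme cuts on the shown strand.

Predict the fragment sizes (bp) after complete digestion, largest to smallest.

61, 56, 45 bp

XbaI sites (TCTAGA) start at positions 32, 149.
XbaI cuts after the first base of each site, so after positions 32, 149.
The PstI site (CTGCAG) starts at position 89.
PstI cuts after base 5 of each site (before the last base), so after position 93.
Combined cut positions: 32, 93, 149.
Circular molecule, 3 cuts → 3 fragments:
  33–93 → 61 bp
  94–149 → 56 bp
  150–162 then 1–32 → 13 + 32 = 45 bp
Sorted largest to smallest: 61, 56, 45 bp.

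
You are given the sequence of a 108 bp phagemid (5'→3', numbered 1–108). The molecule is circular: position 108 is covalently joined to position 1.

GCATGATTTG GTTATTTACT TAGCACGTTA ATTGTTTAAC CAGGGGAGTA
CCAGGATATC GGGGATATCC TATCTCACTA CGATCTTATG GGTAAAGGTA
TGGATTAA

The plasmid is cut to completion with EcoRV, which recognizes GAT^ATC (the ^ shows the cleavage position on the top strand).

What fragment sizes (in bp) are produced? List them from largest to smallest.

99, 9 bp

EcoRV sites (GATATC) start at positions 55, 64.
EcoRV cuts after base 3 of each site, so after positions 57, 66.
Circular molecule, 2 cuts → 2 fragments:
  58–66 → 9 bp
  67–108 then 1–57 → 42 + 57 = 99 bp
Sorted largest to smallest: 99, 9 bp.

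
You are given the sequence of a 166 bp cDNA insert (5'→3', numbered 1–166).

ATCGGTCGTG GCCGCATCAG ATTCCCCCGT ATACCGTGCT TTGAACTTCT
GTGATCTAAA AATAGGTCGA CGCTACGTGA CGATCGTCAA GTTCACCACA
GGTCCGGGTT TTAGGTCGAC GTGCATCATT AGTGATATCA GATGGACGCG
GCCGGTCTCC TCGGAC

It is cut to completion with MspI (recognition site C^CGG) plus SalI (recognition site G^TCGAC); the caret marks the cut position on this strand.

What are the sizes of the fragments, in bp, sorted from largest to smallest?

MspI sites (CCGG) start at positions 104, 152.
MspI cuts after the first base of each site, so after positions 104, 152.
SalI sites (GTCGAC) start at positions 66, 115.
SalI cuts after the first base of each site, so after positions 66, 115.
Combined cut positions: 66, 104, 115, 152.
Linear molecule, 4 cuts → 5 fragments:
  1–66 → 66 bp
  67–104 → 38 bp
  105–115 → 11 bp
  116–152 → 37 bp
  153–166 → 14 bp
Sorted largest to smallest: 66, 38, 37, 14, 11 bp.

66, 38, 37, 14, 11 bp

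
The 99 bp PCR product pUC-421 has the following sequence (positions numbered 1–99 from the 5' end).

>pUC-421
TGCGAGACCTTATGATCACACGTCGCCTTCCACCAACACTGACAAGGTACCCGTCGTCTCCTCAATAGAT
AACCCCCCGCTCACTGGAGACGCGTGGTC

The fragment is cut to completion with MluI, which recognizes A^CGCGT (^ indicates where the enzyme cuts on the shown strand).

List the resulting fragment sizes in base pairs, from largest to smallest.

The MluI site (ACGCGT) starts at position 90.
MluI cuts after the first base of each site, so after position 90.
Linear molecule, 1 cut → 2 fragments:
  1–90 → 90 bp
  91–99 → 9 bp
Sorted largest to smallest: 90, 9 bp.

90, 9 bp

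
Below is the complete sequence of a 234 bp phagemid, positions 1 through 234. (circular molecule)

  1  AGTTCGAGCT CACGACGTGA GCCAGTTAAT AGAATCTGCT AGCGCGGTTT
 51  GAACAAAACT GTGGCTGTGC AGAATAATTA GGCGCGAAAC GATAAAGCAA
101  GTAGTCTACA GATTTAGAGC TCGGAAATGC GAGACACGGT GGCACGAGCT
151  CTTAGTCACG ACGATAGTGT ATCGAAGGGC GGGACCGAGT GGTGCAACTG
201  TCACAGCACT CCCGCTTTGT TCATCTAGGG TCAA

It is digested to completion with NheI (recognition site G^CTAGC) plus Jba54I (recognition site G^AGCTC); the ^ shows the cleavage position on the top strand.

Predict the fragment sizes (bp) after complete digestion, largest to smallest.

94, 79, 32, 29 bp

The NheI site (GCTAGC) starts at position 38.
NheI cuts after the first base of each site, so after position 38.
Jba54I sites (GAGCTC) start at positions 6, 117, 146.
Jba54I cuts after the first base of each site, so after positions 6, 117, 146.
Combined cut positions: 6, 38, 117, 146.
Circular molecule, 4 cuts → 4 fragments:
  7–38 → 32 bp
  39–117 → 79 bp
  118–146 → 29 bp
  147–234 then 1–6 → 88 + 6 = 94 bp
Sorted largest to smallest: 94, 79, 32, 29 bp.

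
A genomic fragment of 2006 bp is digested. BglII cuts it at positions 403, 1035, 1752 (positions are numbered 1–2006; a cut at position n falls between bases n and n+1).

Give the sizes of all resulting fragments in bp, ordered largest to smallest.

717, 632, 403, 254 bp

Linear molecule, 3 cuts → 4 fragments:
  403 − 0 = 403 bp
  1035 − 403 = 632 bp
  1752 − 1035 = 717 bp
  2006 − 1752 = 254 bp
Sorted largest to smallest: 717, 632, 403, 254 bp.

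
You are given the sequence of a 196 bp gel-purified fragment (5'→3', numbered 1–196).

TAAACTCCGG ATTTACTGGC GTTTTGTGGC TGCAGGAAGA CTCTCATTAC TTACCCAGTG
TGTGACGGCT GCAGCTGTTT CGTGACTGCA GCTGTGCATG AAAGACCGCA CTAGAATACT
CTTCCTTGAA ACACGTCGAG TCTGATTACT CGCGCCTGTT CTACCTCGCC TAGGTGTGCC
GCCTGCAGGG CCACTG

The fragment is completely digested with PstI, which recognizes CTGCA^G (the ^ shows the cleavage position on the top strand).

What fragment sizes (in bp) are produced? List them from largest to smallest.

97, 39, 34, 17, 9 bp

PstI sites (CTGCAG) start at positions 30, 69, 86, 183.
PstI cuts after base 5 of each site (before the last base), so after positions 34, 73, 90, 187.
Linear molecule, 4 cuts → 5 fragments:
  1–34 → 34 bp
  35–73 → 39 bp
  74–90 → 17 bp
  91–187 → 97 bp
  188–196 → 9 bp
Sorted largest to smallest: 97, 39, 34, 17, 9 bp.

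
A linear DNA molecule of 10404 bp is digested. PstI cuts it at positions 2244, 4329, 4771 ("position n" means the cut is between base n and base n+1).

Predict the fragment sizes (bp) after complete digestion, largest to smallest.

5633, 2244, 2085, 442 bp

Linear molecule, 3 cuts → 4 fragments:
  2244 − 0 = 2244 bp
  4329 − 2244 = 2085 bp
  4771 − 4329 = 442 bp
  10404 − 4771 = 5633 bp
Sorted largest to smallest: 5633, 2244, 2085, 442 bp.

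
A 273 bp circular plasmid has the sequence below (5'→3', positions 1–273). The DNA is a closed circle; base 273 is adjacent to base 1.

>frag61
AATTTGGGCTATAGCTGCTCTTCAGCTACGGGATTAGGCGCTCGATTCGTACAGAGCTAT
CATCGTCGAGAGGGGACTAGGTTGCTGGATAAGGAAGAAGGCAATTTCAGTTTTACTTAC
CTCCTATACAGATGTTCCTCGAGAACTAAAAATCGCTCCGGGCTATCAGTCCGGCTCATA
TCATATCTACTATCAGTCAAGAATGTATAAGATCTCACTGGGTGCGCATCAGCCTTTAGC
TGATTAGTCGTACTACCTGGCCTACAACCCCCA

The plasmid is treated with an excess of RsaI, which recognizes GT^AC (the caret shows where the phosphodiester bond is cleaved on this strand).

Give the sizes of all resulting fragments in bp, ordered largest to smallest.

RsaI sites (GTAC) start at positions 49, 250.
RsaI cuts after base 2 of each site, so after positions 50, 251.
Circular molecule, 2 cuts → 2 fragments:
  51–251 → 201 bp
  252–273 then 1–50 → 22 + 50 = 72 bp
Sorted largest to smallest: 201, 72 bp.

201, 72 bp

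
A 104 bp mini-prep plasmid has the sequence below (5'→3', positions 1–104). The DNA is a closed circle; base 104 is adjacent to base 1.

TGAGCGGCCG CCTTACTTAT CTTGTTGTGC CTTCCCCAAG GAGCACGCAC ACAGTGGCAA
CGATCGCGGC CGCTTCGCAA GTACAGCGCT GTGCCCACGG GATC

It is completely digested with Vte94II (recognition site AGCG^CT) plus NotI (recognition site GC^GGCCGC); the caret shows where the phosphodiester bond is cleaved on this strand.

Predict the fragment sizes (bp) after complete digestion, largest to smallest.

62, 21, 21 bp

The Vte94II site (AGCGCT) starts at position 85.
Vte94II cuts after base 4 of each site, so after position 88.
NotI sites (GCGGCCGC) start at positions 4, 66.
NotI cuts after base 2 of each site, so after positions 5, 67.
Combined cut positions: 5, 67, 88.
Circular molecule, 3 cuts → 3 fragments:
  6–67 → 62 bp
  68–88 → 21 bp
  89–104 then 1–5 → 16 + 5 = 21 bp
Sorted largest to smallest: 62, 21, 21 bp.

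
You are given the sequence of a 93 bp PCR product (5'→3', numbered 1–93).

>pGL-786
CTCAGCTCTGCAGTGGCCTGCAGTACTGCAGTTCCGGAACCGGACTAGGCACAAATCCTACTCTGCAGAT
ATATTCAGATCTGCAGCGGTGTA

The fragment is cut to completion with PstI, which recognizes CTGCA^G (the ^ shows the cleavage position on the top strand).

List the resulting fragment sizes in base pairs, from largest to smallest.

PstI sites (CTGCAG) start at positions 8, 18, 26, 63, 81.
PstI cuts after base 5 of each site (before the last base), so after positions 12, 22, 30, 67, 85.
Linear molecule, 5 cuts → 6 fragments:
  1–12 → 12 bp
  13–22 → 10 bp
  23–30 → 8 bp
  31–67 → 37 bp
  68–85 → 18 bp
  86–93 → 8 bp
Sorted largest to smallest: 37, 18, 12, 10, 8, 8 bp.

37, 18, 12, 10, 8, 8 bp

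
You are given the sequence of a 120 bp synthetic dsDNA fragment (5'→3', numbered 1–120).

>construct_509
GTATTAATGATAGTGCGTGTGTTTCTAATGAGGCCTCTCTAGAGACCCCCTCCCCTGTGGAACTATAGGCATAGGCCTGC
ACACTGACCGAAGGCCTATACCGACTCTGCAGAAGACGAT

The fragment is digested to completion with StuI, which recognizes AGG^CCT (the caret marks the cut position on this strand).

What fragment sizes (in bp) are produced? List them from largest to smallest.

42, 33, 26, 19 bp

StuI sites (AGGCCT) start at positions 31, 73, 92.
StuI cuts after base 3 of each site, so after positions 33, 75, 94.
Linear molecule, 3 cuts → 4 fragments:
  1–33 → 33 bp
  34–75 → 42 bp
  76–94 → 19 bp
  95–120 → 26 bp
Sorted largest to smallest: 42, 33, 26, 19 bp.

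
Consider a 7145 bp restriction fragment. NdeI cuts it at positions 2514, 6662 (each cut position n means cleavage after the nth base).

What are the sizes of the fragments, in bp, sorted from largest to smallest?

Linear molecule, 2 cuts → 3 fragments:
  2514 − 0 = 2514 bp
  6662 − 2514 = 4148 bp
  7145 − 6662 = 483 bp
Sorted largest to smallest: 4148, 2514, 483 bp.

4148, 2514, 483 bp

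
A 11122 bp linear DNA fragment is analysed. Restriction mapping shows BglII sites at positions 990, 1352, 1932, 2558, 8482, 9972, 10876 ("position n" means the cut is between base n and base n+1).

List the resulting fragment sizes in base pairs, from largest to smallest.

Linear molecule, 7 cuts → 8 fragments:
  990 − 0 = 990 bp
  1352 − 990 = 362 bp
  1932 − 1352 = 580 bp
  2558 − 1932 = 626 bp
  8482 − 2558 = 5924 bp
  9972 − 8482 = 1490 bp
  10876 − 9972 = 904 bp
  11122 − 10876 = 246 bp
Sorted largest to smallest: 5924, 1490, 990, 904, 626, 580, 362, 246 bp.

5924, 1490, 990, 904, 626, 580, 362, 246 bp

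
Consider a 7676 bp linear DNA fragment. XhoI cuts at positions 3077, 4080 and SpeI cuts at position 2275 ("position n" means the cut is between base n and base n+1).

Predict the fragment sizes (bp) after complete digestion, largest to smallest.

Combined cut positions (sorted): 2275, 3077, 4080.
Linear molecule, 3 cuts → 4 fragments:
  2275 − 0 = 2275 bp
  3077 − 2275 = 802 bp
  4080 − 3077 = 1003 bp
  7676 − 4080 = 3596 bp
Sorted largest to smallest: 3596, 2275, 1003, 802 bp.

3596, 2275, 1003, 802 bp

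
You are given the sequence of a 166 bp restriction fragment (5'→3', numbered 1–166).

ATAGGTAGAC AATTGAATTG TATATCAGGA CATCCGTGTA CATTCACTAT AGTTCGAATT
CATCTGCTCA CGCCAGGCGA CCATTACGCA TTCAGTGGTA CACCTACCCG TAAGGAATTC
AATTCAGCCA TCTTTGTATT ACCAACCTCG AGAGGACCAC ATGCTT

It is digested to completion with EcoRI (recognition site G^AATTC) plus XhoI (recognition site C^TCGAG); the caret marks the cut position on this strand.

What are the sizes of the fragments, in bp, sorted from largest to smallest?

EcoRI sites (GAATTC) start at positions 56, 115.
EcoRI cuts after the first base of each site, so after positions 56, 115.
The XhoI site (CTCGAG) starts at position 147.
XhoI cuts after the first base of each site, so after position 147.
Combined cut positions: 56, 115, 147.
Linear molecule, 3 cuts → 4 fragments:
  1–56 → 56 bp
  57–115 → 59 bp
  116–147 → 32 bp
  148–166 → 19 bp
Sorted largest to smallest: 59, 56, 32, 19 bp.

59, 56, 32, 19 bp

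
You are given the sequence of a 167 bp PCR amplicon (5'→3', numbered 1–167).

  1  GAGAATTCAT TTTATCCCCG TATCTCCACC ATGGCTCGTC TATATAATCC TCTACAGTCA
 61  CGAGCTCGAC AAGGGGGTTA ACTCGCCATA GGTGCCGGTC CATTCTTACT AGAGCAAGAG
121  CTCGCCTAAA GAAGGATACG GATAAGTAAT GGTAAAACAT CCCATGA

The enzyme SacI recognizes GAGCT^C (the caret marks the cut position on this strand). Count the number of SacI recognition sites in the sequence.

2

GAGCTC occurs starting at positions 62, 118.
SacI cuts at 2 sites.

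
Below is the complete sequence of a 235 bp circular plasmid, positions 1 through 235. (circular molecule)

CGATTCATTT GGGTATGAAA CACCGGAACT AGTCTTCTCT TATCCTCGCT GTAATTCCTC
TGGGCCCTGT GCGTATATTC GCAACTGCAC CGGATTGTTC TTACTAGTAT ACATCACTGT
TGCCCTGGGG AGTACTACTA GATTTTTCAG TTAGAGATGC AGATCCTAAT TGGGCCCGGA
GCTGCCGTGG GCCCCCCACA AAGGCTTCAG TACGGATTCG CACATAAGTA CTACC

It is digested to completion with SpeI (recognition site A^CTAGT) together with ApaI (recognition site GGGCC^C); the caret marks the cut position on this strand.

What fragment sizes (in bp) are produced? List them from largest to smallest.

SpeI sites (ACTAGT) start at positions 28, 103.
SpeI cuts after the first base of each site, so after positions 28, 103.
ApaI sites (GGGCCC) start at positions 62, 172, 189.
ApaI cuts after base 5 of each site (before the last base), so after positions 66, 176, 193.
Combined cut positions: 28, 66, 103, 176, 193.
Circular molecule, 5 cuts → 5 fragments:
  29–66 → 38 bp
  67–103 → 37 bp
  104–176 → 73 bp
  177–193 → 17 bp
  194–235 then 1–28 → 42 + 28 = 70 bp
Sorted largest to smallest: 73, 70, 38, 37, 17 bp.

73, 70, 38, 37, 17 bp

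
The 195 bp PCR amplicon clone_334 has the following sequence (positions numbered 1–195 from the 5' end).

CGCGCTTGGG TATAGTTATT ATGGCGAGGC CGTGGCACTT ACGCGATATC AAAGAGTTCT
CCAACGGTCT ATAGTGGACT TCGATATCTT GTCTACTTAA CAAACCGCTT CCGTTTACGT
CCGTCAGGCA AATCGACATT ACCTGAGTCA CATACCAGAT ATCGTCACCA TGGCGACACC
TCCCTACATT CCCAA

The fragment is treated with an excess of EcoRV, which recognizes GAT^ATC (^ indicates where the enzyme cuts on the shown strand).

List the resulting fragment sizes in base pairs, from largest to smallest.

75, 47, 38, 35 bp

EcoRV sites (GATATC) start at positions 45, 83, 158.
EcoRV cuts after base 3 of each site, so after positions 47, 85, 160.
Linear molecule, 3 cuts → 4 fragments:
  1–47 → 47 bp
  48–85 → 38 bp
  86–160 → 75 bp
  161–195 → 35 bp
Sorted largest to smallest: 75, 47, 38, 35 bp.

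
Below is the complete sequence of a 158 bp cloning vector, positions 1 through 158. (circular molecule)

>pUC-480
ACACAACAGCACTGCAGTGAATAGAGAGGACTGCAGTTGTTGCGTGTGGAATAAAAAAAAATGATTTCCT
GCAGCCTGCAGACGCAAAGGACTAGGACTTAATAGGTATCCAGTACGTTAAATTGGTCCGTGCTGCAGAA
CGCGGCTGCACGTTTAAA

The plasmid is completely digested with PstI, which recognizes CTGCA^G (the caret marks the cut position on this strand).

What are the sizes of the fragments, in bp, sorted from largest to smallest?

PstI sites (CTGCAG) start at positions 12, 31, 69, 76, 133.
PstI cuts after base 5 of each site (before the last base), so after positions 16, 35, 73, 80, 137.
Circular molecule, 5 cuts → 5 fragments:
  17–35 → 19 bp
  36–73 → 38 bp
  74–80 → 7 bp
  81–137 → 57 bp
  138–158 then 1–16 → 21 + 16 = 37 bp
Sorted largest to smallest: 57, 38, 37, 19, 7 bp.

57, 38, 37, 19, 7 bp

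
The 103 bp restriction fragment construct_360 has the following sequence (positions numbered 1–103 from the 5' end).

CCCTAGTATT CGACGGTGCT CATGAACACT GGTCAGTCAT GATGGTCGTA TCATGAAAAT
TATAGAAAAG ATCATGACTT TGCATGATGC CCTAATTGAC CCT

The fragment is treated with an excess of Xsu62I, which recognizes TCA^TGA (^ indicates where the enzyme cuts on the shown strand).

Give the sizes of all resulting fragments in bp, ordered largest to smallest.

Xsu62I sites (TCATGA) start at positions 20, 37, 51, 72.
Xsu62I cuts after base 3 of each site, so after positions 22, 39, 53, 74.
Linear molecule, 4 cuts → 5 fragments:
  1–22 → 22 bp
  23–39 → 17 bp
  40–53 → 14 bp
  54–74 → 21 bp
  75–103 → 29 bp
Sorted largest to smallest: 29, 22, 21, 17, 14 bp.

29, 22, 21, 17, 14 bp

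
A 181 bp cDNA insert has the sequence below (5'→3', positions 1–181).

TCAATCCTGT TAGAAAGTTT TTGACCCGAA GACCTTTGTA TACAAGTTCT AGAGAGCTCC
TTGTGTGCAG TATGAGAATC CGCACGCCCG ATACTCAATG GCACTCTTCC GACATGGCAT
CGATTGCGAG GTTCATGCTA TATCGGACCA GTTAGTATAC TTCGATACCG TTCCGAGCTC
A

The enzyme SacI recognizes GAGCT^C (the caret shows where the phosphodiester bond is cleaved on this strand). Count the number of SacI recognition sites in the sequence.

GAGCTC occurs starting at positions 54, 175.
SacI cuts at 2 sites.

2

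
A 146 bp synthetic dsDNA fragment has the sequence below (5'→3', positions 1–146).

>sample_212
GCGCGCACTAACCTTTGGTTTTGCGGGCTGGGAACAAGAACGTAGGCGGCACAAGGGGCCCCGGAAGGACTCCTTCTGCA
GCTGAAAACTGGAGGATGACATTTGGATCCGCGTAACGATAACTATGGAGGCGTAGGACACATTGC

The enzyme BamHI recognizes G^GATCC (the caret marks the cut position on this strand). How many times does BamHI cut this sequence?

1

GGATCC occurs starting at position 105.
BamHI cuts at 1 site.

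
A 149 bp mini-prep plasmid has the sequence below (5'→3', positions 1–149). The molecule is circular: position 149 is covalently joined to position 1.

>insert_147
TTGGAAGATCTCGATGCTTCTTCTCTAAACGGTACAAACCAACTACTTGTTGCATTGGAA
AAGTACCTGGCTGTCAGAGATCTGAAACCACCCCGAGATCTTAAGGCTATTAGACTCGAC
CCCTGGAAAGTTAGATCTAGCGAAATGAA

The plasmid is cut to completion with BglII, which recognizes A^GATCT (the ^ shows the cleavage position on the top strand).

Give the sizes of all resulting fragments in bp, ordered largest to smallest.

72, 37, 22, 18 bp

BglII sites (AGATCT) start at positions 6, 78, 96, 133.
BglII cuts after the first base of each site, so after positions 6, 78, 96, 133.
Circular molecule, 4 cuts → 4 fragments:
  7–78 → 72 bp
  79–96 → 18 bp
  97–133 → 37 bp
  134–149 then 1–6 → 16 + 6 = 22 bp
Sorted largest to smallest: 72, 37, 22, 18 bp.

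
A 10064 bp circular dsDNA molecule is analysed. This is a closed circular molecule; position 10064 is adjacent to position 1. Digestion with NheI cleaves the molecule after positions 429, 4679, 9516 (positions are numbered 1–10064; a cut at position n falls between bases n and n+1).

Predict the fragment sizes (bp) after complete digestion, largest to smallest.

4837, 4250, 977 bp

Circular molecule, 3 cuts → 3 fragments:
  4679 − 429 = 4250 bp
  9516 − 4679 = 4837 bp
  wrap: 10064 − 9516 + 429 = 977 bp
Sorted largest to smallest: 4837, 4250, 977 bp.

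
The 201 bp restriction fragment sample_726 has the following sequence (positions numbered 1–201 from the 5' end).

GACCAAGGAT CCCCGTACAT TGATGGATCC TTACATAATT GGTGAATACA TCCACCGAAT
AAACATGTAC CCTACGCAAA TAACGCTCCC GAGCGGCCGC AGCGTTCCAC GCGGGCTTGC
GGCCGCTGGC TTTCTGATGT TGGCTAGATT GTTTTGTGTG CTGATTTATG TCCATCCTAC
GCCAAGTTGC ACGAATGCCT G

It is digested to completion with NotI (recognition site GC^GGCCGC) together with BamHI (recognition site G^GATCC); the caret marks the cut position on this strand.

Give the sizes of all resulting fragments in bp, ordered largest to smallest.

81, 69, 26, 18, 7 bp

NotI sites (GCGGCCGC) start at positions 93, 119.
NotI cuts after base 2 of each site, so after positions 94, 120.
BamHI sites (GGATCC) start at positions 7, 25.
BamHI cuts after the first base of each site, so after positions 7, 25.
Combined cut positions: 7, 25, 94, 120.
Linear molecule, 4 cuts → 5 fragments:
  1–7 → 7 bp
  8–25 → 18 bp
  26–94 → 69 bp
  95–120 → 26 bp
  121–201 → 81 bp
Sorted largest to smallest: 81, 69, 26, 18, 7 bp.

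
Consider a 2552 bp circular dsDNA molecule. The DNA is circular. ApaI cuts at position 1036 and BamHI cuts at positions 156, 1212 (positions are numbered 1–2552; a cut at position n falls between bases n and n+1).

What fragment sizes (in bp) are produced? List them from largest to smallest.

Combined cut positions (sorted): 156, 1036, 1212.
Circular molecule, 3 cuts → 3 fragments:
  1036 − 156 = 880 bp
  1212 − 1036 = 176 bp
  wrap: 2552 − 1212 + 156 = 1496 bp
Sorted largest to smallest: 1496, 880, 176 bp.

1496, 880, 176 bp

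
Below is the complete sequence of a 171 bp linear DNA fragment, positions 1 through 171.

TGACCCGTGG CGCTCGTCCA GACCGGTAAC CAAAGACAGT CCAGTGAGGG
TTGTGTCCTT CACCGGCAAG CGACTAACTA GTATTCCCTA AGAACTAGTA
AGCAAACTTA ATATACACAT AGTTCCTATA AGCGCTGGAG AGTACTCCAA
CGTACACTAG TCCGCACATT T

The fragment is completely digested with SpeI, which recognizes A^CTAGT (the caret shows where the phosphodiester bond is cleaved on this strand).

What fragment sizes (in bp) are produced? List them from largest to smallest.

SpeI sites (ACTAGT) start at positions 77, 94, 156.
SpeI cuts after the first base of each site, so after positions 77, 94, 156.
Linear molecule, 3 cuts → 4 fragments:
  1–77 → 77 bp
  78–94 → 17 bp
  95–156 → 62 bp
  157–171 → 15 bp
Sorted largest to smallest: 77, 62, 17, 15 bp.

77, 62, 17, 15 bp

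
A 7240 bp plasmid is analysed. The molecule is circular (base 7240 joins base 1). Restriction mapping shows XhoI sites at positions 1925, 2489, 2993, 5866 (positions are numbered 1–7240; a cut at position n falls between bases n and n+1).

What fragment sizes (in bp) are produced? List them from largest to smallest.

Circular molecule, 4 cuts → 4 fragments:
  2489 − 1925 = 564 bp
  2993 − 2489 = 504 bp
  5866 − 2993 = 2873 bp
  wrap: 7240 − 5866 + 1925 = 3299 bp
Sorted largest to smallest: 3299, 2873, 564, 504 bp.

3299, 2873, 564, 504 bp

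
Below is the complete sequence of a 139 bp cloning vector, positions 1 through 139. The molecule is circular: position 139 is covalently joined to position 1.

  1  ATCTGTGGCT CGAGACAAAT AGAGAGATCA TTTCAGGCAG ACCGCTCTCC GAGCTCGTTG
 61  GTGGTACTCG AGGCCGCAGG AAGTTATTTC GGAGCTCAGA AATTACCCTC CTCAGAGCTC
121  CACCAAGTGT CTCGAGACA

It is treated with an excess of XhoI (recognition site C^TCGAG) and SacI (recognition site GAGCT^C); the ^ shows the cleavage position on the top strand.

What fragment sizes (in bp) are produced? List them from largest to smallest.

46, 29, 23, 17, 12, 12 bp

XhoI sites (CTCGAG) start at positions 9, 67, 131.
XhoI cuts after the first base of each site, so after positions 9, 67, 131.
SacI sites (GAGCTC) start at positions 51, 92, 115.
SacI cuts after base 5 of each site (before the last base), so after positions 55, 96, 119.
Combined cut positions: 9, 55, 67, 96, 119, 131.
Circular molecule, 6 cuts → 6 fragments:
  10–55 → 46 bp
  56–67 → 12 bp
  68–96 → 29 bp
  97–119 → 23 bp
  120–131 → 12 bp
  132–139 then 1–9 → 8 + 9 = 17 bp
Sorted largest to smallest: 46, 29, 23, 17, 12, 12 bp.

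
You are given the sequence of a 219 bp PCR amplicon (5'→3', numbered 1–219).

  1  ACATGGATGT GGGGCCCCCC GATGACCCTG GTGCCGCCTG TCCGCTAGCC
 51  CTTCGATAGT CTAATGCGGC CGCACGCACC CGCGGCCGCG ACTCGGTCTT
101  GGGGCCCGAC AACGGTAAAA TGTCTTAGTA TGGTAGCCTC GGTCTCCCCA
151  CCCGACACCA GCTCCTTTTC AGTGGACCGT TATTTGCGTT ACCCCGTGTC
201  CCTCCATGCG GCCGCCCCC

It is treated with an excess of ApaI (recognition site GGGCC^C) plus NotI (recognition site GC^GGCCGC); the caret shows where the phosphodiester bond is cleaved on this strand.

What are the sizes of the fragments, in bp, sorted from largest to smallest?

ApaI sites (GGGCCC) start at positions 12, 102.
ApaI cuts after base 5 of each site (before the last base), so after positions 16, 106.
NotI sites (GCGGCCGC) start at positions 66, 82, 208.
NotI cuts after base 2 of each site, so after positions 67, 83, 209.
Combined cut positions: 16, 67, 83, 106, 209.
Linear molecule, 5 cuts → 6 fragments:
  1–16 → 16 bp
  17–67 → 51 bp
  68–83 → 16 bp
  84–106 → 23 bp
  107–209 → 103 bp
  210–219 → 10 bp
Sorted largest to smallest: 103, 51, 23, 16, 16, 10 bp.

103, 51, 23, 16, 16, 10 bp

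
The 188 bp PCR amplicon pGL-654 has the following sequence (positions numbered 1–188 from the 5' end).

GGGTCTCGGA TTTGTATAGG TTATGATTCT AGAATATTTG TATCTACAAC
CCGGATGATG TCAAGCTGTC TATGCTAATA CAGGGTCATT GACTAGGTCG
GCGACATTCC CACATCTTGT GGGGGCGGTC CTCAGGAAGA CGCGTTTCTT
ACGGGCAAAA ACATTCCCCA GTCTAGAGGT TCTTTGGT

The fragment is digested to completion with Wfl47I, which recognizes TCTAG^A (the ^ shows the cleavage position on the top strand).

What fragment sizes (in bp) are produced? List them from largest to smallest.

Wfl47I sites (TCTAGA) start at positions 28, 172.
Wfl47I cuts after base 5 of each site (before the last base), so after positions 32, 176.
Linear molecule, 2 cuts → 3 fragments:
  1–32 → 32 bp
  33–176 → 144 bp
  177–188 → 12 bp
Sorted largest to smallest: 144, 32, 12 bp.

144, 32, 12 bp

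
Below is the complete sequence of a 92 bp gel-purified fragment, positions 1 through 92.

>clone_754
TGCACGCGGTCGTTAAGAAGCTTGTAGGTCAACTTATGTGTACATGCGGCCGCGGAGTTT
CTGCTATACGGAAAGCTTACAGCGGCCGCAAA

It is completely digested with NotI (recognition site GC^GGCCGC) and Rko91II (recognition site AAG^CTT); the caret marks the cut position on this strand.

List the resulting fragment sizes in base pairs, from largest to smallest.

NotI sites (GCGGCCGC) start at positions 46, 82.
NotI cuts after base 2 of each site, so after positions 47, 83.
Rko91II sites (AAGCTT) start at positions 18, 73.
Rko91II cuts after base 3 of each site, so after positions 20, 75.
Combined cut positions: 20, 47, 75, 83.
Linear molecule, 4 cuts → 5 fragments:
  1–20 → 20 bp
  21–47 → 27 bp
  48–75 → 28 bp
  76–83 → 8 bp
  84–92 → 9 bp
Sorted largest to smallest: 28, 27, 20, 9, 8 bp.

28, 27, 20, 9, 8 bp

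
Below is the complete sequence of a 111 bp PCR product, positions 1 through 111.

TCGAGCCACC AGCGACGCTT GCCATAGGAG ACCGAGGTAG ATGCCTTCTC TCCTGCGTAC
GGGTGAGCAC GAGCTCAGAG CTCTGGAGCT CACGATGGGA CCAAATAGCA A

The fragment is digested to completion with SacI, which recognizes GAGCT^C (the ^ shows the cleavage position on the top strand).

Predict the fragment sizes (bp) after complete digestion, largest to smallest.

SacI sites (GAGCTC) start at positions 71, 78, 86.
SacI cuts after base 5 of each site (before the last base), so after positions 75, 82, 90.
Linear molecule, 3 cuts → 4 fragments:
  1–75 → 75 bp
  76–82 → 7 bp
  83–90 → 8 bp
  91–111 → 21 bp
Sorted largest to smallest: 75, 21, 8, 7 bp.

75, 21, 8, 7 bp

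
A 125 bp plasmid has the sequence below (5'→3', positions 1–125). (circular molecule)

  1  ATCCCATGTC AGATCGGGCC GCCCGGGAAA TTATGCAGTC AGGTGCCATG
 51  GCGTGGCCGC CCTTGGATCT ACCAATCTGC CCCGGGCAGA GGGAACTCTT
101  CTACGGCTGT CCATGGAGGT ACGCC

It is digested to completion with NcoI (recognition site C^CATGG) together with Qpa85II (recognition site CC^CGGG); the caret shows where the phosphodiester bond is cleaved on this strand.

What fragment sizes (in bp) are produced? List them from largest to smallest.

37, 36, 29, 23 bp

NcoI sites (CCATGG) start at positions 46, 111.
NcoI cuts after the first base of each site, so after positions 46, 111.
Qpa85II sites (CCCGGG) start at positions 22, 81.
Qpa85II cuts after base 2 of each site, so after positions 23, 82.
Combined cut positions: 23, 46, 82, 111.
Circular molecule, 4 cuts → 4 fragments:
  24–46 → 23 bp
  47–82 → 36 bp
  83–111 → 29 bp
  112–125 then 1–23 → 14 + 23 = 37 bp
Sorted largest to smallest: 37, 36, 29, 23 bp.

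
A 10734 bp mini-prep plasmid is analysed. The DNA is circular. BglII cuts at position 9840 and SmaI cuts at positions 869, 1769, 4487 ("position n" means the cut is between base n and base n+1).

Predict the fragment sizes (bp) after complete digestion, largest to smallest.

Combined cut positions (sorted): 869, 1769, 4487, 9840.
Circular molecule, 4 cuts → 4 fragments:
  1769 − 869 = 900 bp
  4487 − 1769 = 2718 bp
  9840 − 4487 = 5353 bp
  wrap: 10734 − 9840 + 869 = 1763 bp
Sorted largest to smallest: 5353, 2718, 1763, 900 bp.

5353, 2718, 1763, 900 bp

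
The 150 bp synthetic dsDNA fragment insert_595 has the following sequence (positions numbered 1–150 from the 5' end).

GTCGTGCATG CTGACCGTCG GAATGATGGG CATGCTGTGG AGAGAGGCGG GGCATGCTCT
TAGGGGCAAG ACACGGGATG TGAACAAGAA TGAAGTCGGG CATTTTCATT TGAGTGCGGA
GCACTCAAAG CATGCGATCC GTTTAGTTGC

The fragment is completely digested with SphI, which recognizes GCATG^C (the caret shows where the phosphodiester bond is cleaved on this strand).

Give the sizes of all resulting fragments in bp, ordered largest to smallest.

78, 24, 22, 16, 10 bp

SphI sites (GCATGC) start at positions 6, 30, 52, 130.
SphI cuts after base 5 of each site (before the last base), so after positions 10, 34, 56, 134.
Linear molecule, 4 cuts → 5 fragments:
  1–10 → 10 bp
  11–34 → 24 bp
  35–56 → 22 bp
  57–134 → 78 bp
  135–150 → 16 bp
Sorted largest to smallest: 78, 24, 22, 16, 10 bp.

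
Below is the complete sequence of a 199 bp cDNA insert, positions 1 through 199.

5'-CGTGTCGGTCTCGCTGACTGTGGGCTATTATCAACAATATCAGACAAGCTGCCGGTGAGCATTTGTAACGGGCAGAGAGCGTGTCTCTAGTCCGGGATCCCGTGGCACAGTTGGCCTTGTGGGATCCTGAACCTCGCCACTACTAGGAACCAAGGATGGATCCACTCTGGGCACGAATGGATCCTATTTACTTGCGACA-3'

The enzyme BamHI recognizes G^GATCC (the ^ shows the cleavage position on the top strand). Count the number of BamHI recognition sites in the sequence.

GGATCC occurs starting at positions 95, 122, 158, 179.
BamHI cuts at 4 sites.

4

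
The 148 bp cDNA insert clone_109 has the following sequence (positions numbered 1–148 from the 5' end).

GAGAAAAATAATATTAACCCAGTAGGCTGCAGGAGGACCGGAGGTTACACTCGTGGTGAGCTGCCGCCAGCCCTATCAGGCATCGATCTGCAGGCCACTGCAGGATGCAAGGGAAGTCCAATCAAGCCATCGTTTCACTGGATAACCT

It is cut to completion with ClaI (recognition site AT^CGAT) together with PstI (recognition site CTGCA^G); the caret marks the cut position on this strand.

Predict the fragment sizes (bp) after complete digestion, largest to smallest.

52, 46, 31, 10, 9 bp

The ClaI site (ATCGAT) starts at position 82.
ClaI cuts after base 2 of each site, so after position 83.
PstI sites (CTGCAG) start at positions 27, 88, 98.
PstI cuts after base 5 of each site (before the last base), so after positions 31, 92, 102.
Combined cut positions: 31, 83, 92, 102.
Linear molecule, 4 cuts → 5 fragments:
  1–31 → 31 bp
  32–83 → 52 bp
  84–92 → 9 bp
  93–102 → 10 bp
  103–148 → 46 bp
Sorted largest to smallest: 52, 46, 31, 10, 9 bp.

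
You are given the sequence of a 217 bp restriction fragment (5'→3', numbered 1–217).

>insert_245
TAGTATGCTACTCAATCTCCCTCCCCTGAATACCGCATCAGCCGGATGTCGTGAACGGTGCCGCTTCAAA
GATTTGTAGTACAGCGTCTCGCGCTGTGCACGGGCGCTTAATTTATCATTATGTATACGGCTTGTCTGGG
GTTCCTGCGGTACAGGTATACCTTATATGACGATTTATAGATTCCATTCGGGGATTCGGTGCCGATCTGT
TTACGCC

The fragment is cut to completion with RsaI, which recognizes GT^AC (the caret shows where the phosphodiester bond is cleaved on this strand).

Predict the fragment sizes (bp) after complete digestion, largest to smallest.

RsaI sites (GTAC) start at positions 79, 150.
RsaI cuts after base 2 of each site, so after positions 80, 151.
Linear molecule, 2 cuts → 3 fragments:
  1–80 → 80 bp
  81–151 → 71 bp
  152–217 → 66 bp
Sorted largest to smallest: 80, 71, 66 bp.

80, 71, 66 bp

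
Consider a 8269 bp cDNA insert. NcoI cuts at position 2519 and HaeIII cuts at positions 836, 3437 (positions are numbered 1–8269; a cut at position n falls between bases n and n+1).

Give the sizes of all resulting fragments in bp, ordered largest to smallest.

Combined cut positions (sorted): 836, 2519, 3437.
Linear molecule, 3 cuts → 4 fragments:
  836 − 0 = 836 bp
  2519 − 836 = 1683 bp
  3437 − 2519 = 918 bp
  8269 − 3437 = 4832 bp
Sorted largest to smallest: 4832, 1683, 918, 836 bp.

4832, 1683, 918, 836 bp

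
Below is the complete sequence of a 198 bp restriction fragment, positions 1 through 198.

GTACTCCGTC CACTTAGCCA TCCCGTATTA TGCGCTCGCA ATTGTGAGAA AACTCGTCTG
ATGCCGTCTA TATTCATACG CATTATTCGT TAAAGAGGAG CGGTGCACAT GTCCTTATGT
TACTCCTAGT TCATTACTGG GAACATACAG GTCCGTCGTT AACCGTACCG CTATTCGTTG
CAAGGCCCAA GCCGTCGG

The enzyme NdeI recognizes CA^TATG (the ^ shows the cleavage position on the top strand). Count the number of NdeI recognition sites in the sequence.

0

No occurrence of CATATG is present in the sequence.
NdeI does not cut: 0 sites.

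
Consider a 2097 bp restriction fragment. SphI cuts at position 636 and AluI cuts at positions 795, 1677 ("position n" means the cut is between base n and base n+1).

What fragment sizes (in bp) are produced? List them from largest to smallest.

Combined cut positions (sorted): 636, 795, 1677.
Linear molecule, 3 cuts → 4 fragments:
  636 − 0 = 636 bp
  795 − 636 = 159 bp
  1677 − 795 = 882 bp
  2097 − 1677 = 420 bp
Sorted largest to smallest: 882, 636, 420, 159 bp.

882, 636, 420, 159 bp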